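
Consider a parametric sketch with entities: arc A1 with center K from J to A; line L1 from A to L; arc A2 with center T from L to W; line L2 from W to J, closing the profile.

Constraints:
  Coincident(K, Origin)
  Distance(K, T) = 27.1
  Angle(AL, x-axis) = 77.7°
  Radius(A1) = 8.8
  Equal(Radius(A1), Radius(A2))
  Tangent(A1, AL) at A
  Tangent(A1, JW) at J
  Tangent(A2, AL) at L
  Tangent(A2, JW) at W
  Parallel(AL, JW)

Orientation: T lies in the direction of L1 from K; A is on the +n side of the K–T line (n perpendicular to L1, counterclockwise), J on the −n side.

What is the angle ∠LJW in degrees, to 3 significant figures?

33.0°

The slot axis is L1's direction at 77.7°, so u = (cos 77.7°, sin 77.7°) = (0.213, 0.977) and n = (−sin 77.7°, cos 77.7°) = (-0.977, 0.213). K is at the origin and T lies 27.1 along u from K, so T = 27.1·u = (5.77, 26.5). Tangency of A1 to both parallel lines with radius 8.8 puts A and J at K ± 8.8·n: A = (-8.60, 1.87), J = (8.60, -1.87). Equal radii place L and W the same way about T: L = T + 8.8·n = (-2.82, 28.4), W = T − 8.8·n = (14.4, 24.6). Then cos ∠LJW = JL·JW / (|JL||JW|), giving 33.0°.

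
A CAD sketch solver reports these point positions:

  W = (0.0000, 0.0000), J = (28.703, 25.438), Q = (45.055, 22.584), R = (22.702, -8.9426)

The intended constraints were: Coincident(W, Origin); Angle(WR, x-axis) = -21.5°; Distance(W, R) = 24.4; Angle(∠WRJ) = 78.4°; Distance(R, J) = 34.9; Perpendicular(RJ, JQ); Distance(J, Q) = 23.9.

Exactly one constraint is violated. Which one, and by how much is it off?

Distance(J, Q) = 23.9 — off by 7.30.

W = (0.00, 0.00) ✓; WR at -21.50° ✓; |WR| = 24.40 ✓; ∠WRJ = 78.40° ✓; |RJ| = 34.90 ✓; ∠(RJ, JQ) = 90.00° ✓; |JQ| = 16.60 ✗.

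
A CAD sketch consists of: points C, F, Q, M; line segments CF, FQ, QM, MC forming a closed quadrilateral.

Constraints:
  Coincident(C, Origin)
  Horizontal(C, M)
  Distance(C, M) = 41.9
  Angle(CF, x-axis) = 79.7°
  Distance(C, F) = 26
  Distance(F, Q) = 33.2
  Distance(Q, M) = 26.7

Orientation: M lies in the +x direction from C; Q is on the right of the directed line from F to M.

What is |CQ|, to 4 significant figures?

16.80

C is at the origin; CM is horizontal with |CM| = 41.9 and M in +x, so M = (41.9, 0). CF runs at 79.7° with |CF| = 26.0, so F = (4.649, 25.58). Q is determined by |FQ| = 33.2 and |QM| = 26.7 together: it lies at the intersection of circle(F, 33.2) and circle(M, 26.7). With |FM| = 45.19, the foot of the radical line on FM is 26.90 from F and the perpendicular offset is √(33.2² − 26.90²) = 19.45. Taking the right-of-FM solution: Q = (15.81, -5.686).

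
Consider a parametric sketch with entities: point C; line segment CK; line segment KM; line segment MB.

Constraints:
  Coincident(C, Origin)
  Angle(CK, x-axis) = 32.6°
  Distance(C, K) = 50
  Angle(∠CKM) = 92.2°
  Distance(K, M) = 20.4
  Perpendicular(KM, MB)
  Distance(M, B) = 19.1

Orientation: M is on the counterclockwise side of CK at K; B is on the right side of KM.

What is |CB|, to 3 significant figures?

72.6

∠CKM = 92.2°, so KM runs at 32.6° + (180° − 92.2°) = 120° from the x-axis; with |KM| = 20.4, M = K + 20.4·(cos 120°, sin 120°) = (31.8, 44.5). KM ⟂ MB; with |MB| = 19.1 on the right of KM, B = M + 19.1·(0.863, 0.506) = (48.3, 54.2). Then |CB| = |B − C| = 72.6.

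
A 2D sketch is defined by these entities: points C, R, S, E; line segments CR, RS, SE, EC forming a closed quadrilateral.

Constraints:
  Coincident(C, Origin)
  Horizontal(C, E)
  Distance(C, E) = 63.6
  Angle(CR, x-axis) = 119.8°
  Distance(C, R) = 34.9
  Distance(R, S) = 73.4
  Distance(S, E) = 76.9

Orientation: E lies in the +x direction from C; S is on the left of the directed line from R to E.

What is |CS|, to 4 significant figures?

84.77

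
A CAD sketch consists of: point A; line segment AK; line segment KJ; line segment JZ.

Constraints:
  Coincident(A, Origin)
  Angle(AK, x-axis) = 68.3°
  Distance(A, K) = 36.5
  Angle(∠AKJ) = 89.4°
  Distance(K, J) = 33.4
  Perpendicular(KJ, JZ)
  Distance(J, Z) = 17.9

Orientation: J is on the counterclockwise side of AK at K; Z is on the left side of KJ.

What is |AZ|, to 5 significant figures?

37.895

A is at the origin; AK runs at 68.3° with length 36.5, so K = 36.5·(cos 68.3°, sin 68.3°) = (13.496, 33.913). ∠AKJ = 89.4°, so KJ runs at 68.3° + (180° − 89.4°) = 158.90° from the x-axis; with |KJ| = 33.4, J = K + 33.4·(cos 158.90°, sin 158.90°) = (-17.665, 45.937). The perpendicularity gives JZ at right angles to KJ; with |JZ| = 17.9 on the left of KJ, Z = J + 17.9·(-0.36000, -0.93295) = (-24.109, 29.237). Then |AZ| = |Z − A| = 37.895.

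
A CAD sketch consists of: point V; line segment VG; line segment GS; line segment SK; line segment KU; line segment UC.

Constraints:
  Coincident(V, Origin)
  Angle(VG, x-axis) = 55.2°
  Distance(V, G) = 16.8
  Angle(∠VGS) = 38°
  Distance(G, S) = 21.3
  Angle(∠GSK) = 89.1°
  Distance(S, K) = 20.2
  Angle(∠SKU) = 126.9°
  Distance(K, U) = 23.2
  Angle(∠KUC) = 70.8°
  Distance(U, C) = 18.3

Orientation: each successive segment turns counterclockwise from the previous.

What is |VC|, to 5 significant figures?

17.373

V is at the origin; VG runs at 55.2° with length 16.8, so G = (9.5880, 13.795). ∠VGS = 38.0° gives GS at -162.80° from the x-axis; with |GS| = 21.3, S = (-10.759, 7.4967). ∠GSK = 89.1° gives SK at -71.900° from the x-axis; with |SK| = 20.2, K = (-4.4838, -11.704). ∠SKU = 126.9° gives KU at -18.800° from the x-axis; with |KU| = 23.2, U = (17.478, -19.180). ∠KUC = 70.8° gives UC at 90.400° from the x-axis; with |UC| = 18.3, C = (17.351, -0.88070). Then |VC| = |C − V| = 17.373.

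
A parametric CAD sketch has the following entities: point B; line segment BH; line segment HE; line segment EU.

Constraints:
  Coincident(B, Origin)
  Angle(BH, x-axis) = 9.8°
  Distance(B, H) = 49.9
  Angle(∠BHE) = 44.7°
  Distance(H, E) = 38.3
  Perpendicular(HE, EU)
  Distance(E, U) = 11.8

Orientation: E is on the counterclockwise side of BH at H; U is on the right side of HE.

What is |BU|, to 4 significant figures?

46.98

∠BHE = 44.7°, so HE runs at 9.8° + (180° − 44.7°) = 145.1° from the x-axis; with |HE| = 38.3, E = H + 38.3·(cos 145.1°, sin 145.1°) = (17.76, 30.41). HE is perpendicular to EU; with |EU| = 11.8 on the right of HE, U = E + 11.8·(0.5721, 0.8202) = (24.51, 40.08). Then |BU| = |U − B| = 46.98.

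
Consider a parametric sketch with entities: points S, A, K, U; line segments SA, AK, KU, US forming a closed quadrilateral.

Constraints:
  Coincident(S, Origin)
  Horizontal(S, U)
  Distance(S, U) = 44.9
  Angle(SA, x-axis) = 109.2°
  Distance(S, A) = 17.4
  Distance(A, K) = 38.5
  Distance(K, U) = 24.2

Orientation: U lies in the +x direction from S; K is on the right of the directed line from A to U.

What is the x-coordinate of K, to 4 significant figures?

22.67

S is at the origin; S and U share the same y with |SU| = 44.9 and U in +x, so U = (44.9, 0). SA runs at 109.2° with |SA| = 17.4, so A = (-5.722, 16.43). K is determined by |AK| = 38.5 and |KU| = 24.2 together: it lies at the intersection of circle(A, 38.5) and circle(U, 24.2). With |AU| = 53.22, the foot of the radical line on AU is 35.03 from A and the perpendicular offset is √(38.5² − 35.03²) = 15.96. Taking the right-of-AU solution: K = (22.67, -9.568).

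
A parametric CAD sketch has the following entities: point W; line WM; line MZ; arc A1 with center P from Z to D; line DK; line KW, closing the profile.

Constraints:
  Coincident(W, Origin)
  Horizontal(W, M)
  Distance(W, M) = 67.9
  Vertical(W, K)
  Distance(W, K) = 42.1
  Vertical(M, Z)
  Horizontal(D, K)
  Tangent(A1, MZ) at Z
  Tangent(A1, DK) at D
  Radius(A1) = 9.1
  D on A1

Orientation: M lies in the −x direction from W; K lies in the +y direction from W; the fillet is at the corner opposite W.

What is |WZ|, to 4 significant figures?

75.49

The virtual corner opposite W is at (-67.90, 42.10). The tangent condition forces PZ to be normal to MZ and the tangent condition forces PD to be normal to DK, with radius 9.1, so the center P sits 9.1 in from both sides at P = (-58.80, 33.00). That places the tangent points at Z = (-67.90, 33.00) on MZ and D = (-58.80, 42.10) on DK. Then |WZ| = |Z − W| = 75.49.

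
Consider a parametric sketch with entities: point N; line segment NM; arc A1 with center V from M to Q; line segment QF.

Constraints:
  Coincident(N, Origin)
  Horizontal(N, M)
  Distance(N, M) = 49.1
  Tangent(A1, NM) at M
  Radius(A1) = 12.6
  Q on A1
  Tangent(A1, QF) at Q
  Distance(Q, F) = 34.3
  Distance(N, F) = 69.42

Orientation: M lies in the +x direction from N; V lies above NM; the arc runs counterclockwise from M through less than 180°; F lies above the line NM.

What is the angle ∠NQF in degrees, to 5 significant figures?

85.288°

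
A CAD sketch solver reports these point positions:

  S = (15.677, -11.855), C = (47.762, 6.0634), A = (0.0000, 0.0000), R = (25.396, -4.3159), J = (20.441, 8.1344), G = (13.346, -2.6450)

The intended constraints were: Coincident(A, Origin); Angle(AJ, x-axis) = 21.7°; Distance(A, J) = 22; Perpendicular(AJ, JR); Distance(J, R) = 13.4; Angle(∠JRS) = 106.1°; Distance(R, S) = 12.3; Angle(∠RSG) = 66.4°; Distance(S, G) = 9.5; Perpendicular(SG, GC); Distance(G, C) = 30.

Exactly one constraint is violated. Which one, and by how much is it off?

Distance(G, C) = 30 — off by 5.50.

A = (0.00, 0.00) ✓; AJ at 21.70° ✓; |AJ| = 22.00 ✓; ∠(AJ, JR) = 90.00° ✓; |JR| = 13.40 ✓; ∠JRS = 106.1° ✓; |RS| = 12.30 ✓; ∠RSG = 66.40° ✓; |SG| = 9.500 ✓; ∠(SG, GC) = 90.00° ✓; |GC| = 35.50 ✗.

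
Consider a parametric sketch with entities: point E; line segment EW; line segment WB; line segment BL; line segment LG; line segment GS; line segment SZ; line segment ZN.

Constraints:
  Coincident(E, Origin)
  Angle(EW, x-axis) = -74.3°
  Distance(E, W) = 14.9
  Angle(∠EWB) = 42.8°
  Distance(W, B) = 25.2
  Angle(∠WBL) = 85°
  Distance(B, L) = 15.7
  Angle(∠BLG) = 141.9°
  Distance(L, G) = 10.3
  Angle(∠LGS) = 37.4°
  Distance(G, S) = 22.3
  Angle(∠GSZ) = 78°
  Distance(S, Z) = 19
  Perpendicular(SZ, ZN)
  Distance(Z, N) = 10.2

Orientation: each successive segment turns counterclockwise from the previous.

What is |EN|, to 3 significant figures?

23.9

E is at the origin; EW runs at -74.3° with length 14.9, so W = (4.03, -14.3). ∠EWB = 42.8° gives WB at 62.9° from the x-axis; with |WB| = 25.2, B = (15.5, 8.09). ∠WBL = 85.0° gives BL at 158° from the x-axis; with |BL| = 15.7, L = (0.965, 14.0). ∠BLG = 141.9° gives LG at -164° from the x-axis; with |LG| = 10.3, G = (-8.94, 11.2). ∠LGS = 37.4° gives GS at -21.4° from the x-axis; with |GS| = 22.3, S = (11.8, 3.02). ∠GSZ = 78.0° gives SZ at 80.6° from the x-axis; with |SZ| = 19.0, Z = (14.9, 21.8). The perpendicularity gives ZN at right angles to SZ, so ZN runs at 171°; with |ZN| = 10.2, N = (4.87, 23.4). Then |EN| = |N − E| = 23.9.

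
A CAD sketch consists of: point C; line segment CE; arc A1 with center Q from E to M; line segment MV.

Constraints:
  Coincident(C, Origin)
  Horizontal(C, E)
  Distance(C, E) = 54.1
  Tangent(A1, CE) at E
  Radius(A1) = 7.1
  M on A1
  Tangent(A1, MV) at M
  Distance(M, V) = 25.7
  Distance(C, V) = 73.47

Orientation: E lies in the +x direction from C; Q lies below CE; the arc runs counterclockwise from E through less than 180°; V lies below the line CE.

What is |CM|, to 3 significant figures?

50.4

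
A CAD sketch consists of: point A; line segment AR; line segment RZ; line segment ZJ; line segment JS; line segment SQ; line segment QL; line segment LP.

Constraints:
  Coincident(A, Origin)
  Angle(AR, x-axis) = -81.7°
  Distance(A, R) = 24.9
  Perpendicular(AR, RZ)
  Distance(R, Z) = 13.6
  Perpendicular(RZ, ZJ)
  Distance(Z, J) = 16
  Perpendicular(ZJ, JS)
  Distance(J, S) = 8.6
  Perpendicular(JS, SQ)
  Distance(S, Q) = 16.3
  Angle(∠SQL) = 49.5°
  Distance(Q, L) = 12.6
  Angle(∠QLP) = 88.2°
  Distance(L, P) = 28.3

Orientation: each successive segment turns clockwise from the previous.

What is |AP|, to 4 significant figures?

5.938

A is at the origin; AR runs at -81.7° with length 24.9, so R = (3.594, -24.64). AR is perpendicular to RZ, so RZ runs at -171.7°; with |RZ| = 13.6, Z = (-9.863, -26.60). RZ is perpendicular to ZJ, so ZJ runs at 98.30°; with |ZJ| = 16.0, J = (-12.17, -10.77). ZJ ⟂ JS, so JS runs at 8.300°; with |JS| = 8.6, S = (-3.663, -9.529). The perpendicularity gives SQ at right angles to JS, so SQ runs at -81.70°; with |SQ| = 16.3, Q = (-1.310, -25.66). ∠SQL = 49.5° gives QL at 147.8° from the x-axis; with |QL| = 12.6, L = (-11.97, -18.94). ∠QLP = 88.2° gives LP at 56.00° from the x-axis; with |LP| = 28.3, P = (3.853, 4.518). Then |AP| = |P − A| = 5.938.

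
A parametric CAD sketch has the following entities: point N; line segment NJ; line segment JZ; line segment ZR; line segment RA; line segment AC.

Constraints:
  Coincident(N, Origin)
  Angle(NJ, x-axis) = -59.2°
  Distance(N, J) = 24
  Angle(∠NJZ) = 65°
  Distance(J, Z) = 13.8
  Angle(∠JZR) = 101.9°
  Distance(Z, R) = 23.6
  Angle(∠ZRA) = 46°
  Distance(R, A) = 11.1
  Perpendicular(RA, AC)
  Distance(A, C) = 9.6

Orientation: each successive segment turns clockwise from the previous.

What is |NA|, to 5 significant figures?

4.6412

N is at the origin; NJ runs at -59.2° with length 24.0, so J = (12.289, -20.615). ∠NJZ = 65.0° gives JZ at -174.20° from the x-axis; with |JZ| = 13.8, Z = (-1.4403, -22.010). ∠JZR = 101.9° gives ZR at 107.70° from the x-axis; with |ZR| = 23.6, R = (-8.6155, 0.47320). ∠ZRA = 46.0° gives RA at -26.300° from the x-axis; with |RA| = 11.1, A = (1.3355, -4.4449). Then |NA| = |A − N| = 4.6412.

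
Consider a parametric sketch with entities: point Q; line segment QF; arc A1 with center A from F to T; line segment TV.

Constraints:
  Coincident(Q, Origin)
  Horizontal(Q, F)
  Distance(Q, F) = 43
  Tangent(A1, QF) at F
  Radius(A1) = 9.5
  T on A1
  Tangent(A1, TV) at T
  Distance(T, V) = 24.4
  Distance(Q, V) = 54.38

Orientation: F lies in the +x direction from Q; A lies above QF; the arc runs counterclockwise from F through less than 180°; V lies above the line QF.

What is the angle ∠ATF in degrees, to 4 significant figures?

32.28°

Checks: ∠(AF, FQ) = 90.00° ✓; |AT| = 9.500 ✓; ∠(AT, TV) = 90.00° ✓; |TV| = 24.40 ✓; |QV| = 54.38 ✓.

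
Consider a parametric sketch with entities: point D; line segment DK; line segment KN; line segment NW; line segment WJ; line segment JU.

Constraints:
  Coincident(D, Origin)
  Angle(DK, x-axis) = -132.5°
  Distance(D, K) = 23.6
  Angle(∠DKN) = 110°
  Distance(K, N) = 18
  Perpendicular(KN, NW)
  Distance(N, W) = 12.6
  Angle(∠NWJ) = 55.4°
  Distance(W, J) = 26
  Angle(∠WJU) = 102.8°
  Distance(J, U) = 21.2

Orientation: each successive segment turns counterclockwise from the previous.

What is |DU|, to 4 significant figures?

45.78

D is at the origin; DK runs at -132.5° with length 23.6, so K = (-15.94, -17.40). ∠DKN = 110.0° gives KN at -62.50° from the x-axis; with |KN| = 18.0, N = (-7.632, -33.37). The perpendicularity gives NW at right angles to KN, so NW runs at 27.50°; with |NW| = 12.6, W = (3.544, -27.55). ∠NWJ = 55.4° gives WJ at 152.1° from the x-axis; with |WJ| = 26.0, J = (-19.43, -15.38). ∠WJU = 102.8° gives JU at -130.7° from the x-axis; with |JU| = 21.2, U = (-33.26, -31.45). Then |DU| = |U − D| = 45.78.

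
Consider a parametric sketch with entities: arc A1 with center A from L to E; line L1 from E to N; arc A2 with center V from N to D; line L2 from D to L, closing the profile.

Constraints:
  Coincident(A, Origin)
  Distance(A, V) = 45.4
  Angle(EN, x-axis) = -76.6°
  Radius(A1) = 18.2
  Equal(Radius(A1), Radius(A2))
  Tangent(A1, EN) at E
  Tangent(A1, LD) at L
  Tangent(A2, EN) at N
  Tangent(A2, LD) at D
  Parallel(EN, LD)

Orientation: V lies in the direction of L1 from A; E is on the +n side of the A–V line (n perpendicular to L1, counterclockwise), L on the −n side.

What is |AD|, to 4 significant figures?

48.91

The slot axis is L1's direction at -76.6°, so u = (cos -76.6°, sin -76.6°) = (0.2317, -0.9728) and n = (−sin -76.6°, cos -76.6°) = (0.9728, 0.2317). A is at the origin and V lies 45.4 along u from A, so V = 45.4·u = (10.52, -44.16). Tangency of A1 to both parallel lines with radius 18.2 puts E and L at A ± 18.2·n: E = (17.70, 4.218), L = (-17.70, -4.218). Equal radii place N and D the same way about V: N = V + 18.2·n = (28.23, -39.95), D = V − 18.2·n = (-7.183, -48.38). Then |AD| = |D − A| = 48.91.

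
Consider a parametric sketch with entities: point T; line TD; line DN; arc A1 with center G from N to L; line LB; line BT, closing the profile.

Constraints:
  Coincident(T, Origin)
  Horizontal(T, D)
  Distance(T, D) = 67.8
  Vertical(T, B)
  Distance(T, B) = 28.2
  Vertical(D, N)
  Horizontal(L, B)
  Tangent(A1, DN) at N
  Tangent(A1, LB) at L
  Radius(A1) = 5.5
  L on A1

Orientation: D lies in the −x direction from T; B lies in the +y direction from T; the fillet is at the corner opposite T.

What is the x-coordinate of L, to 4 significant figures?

-62.30

The virtual corner opposite T is at (-67.80, 28.20). The tangent condition forces GN to be normal to DN and since A1 is tangent to LB there, GL ⟂ LB, with radius 5.5, so the center G sits 5.5 in from both sides at G = (-62.30, 22.70). That places the tangent points at N = (-67.80, 22.70) on DN and L = (-62.30, 28.20) on LB. So L.x = -62.30.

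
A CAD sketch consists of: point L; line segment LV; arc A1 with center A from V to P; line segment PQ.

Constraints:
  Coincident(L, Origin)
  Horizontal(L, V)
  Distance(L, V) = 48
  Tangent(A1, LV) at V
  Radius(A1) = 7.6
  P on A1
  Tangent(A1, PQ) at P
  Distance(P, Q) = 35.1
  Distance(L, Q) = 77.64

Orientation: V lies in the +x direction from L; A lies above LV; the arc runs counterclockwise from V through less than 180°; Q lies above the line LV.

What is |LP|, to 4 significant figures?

55.27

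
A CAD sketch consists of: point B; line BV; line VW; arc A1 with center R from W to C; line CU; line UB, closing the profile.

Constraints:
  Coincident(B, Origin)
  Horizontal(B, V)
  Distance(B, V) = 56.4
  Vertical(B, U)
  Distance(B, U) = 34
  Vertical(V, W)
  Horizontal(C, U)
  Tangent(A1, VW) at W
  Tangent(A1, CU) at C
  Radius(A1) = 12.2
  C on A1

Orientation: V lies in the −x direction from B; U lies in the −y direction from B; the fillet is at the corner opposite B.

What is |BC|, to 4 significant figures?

55.76

B is at the origin; BV is horizontal with |BV| = 56.4 and V on the −x side, so V = (-56.40, 0.000). B and U share the same x with |BU| = 34.0 and U on the −y side, so U = (0.000, -34.00). The virtual corner opposite B is at (-56.40, -34.00). Tangency of A1 to VW means the radius RW is perpendicular to VW and the tangent condition forces RC to be normal to CU, with radius 12.2, so the center R sits 12.2 in from both sides at R = (-44.20, -21.80). That places the tangent points at W = (-56.40, -21.80) on VW and C = (-44.20, -34.00) on CU. Then |BC| = |C − B| = 55.76.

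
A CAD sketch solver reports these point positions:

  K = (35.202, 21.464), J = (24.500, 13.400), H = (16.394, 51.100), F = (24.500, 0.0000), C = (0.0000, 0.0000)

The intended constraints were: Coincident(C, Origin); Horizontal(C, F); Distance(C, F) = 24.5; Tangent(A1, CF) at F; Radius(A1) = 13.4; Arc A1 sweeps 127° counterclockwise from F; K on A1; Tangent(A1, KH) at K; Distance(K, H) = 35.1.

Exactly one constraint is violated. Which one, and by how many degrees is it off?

Tangent(A1, KH) at K — off by 4.60°.

C = (0.00, 0.00) ✓; C.y = 0.00, F.y = 0.00 ✓; |CF| = 24.50 ✓; ∠(JF, FC) = 90.00° ✓; |JF| = 13.40 ✓; bearing(J→K) − bearing(J→F) = 127.0° ✓; |JK| = 13.40 ✓; ∠(JK, KH) = 94.60° ✗; |KH| = 35.10 ✓.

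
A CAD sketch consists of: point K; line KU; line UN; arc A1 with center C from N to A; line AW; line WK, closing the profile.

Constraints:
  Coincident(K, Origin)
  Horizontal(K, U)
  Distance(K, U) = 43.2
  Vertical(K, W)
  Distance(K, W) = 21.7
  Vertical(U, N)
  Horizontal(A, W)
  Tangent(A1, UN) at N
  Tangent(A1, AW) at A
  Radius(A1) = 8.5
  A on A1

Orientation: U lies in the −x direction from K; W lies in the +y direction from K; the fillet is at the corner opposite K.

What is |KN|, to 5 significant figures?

45.172

The virtual corner opposite K is at (-43.200, 21.700). The tangent condition forces CN to be normal to UN and since A1 is tangent to AW there, CA ⟂ AW, with radius 8.5, so the center C sits 8.5 in from both sides at C = (-34.700, 13.200). That places the tangent points at N = (-43.200, 13.200) on UN and A = (-34.700, 21.700) on AW. Then |KN| = |N − K| = 45.172.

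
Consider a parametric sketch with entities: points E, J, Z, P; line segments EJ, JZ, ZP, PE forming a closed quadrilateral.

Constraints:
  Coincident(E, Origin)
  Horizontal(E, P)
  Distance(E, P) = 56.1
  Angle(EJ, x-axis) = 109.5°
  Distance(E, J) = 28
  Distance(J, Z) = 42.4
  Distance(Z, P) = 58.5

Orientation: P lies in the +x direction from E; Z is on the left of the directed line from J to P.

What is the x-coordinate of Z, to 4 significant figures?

25.83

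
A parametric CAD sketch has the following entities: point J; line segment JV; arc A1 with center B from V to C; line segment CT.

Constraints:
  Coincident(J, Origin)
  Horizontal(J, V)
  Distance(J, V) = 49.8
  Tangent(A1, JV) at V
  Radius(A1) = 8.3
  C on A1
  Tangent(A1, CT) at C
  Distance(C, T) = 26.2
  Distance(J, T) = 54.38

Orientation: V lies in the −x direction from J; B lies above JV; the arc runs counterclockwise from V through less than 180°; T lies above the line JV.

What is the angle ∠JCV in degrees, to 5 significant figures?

123.05°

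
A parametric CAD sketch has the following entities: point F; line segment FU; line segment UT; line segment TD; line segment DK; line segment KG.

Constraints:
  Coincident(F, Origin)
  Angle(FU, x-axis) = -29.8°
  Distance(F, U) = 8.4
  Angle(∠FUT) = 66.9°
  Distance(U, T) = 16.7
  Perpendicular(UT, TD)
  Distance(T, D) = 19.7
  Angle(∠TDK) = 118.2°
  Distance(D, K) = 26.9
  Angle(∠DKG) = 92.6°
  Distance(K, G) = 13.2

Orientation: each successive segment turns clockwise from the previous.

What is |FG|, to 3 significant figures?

21.7

∠TDK = 118.2° gives DK at 65.3° from the x-axis; with |DK| = 26.9, K = (-6.67, 25.9). ∠DKG = 92.6° gives KG at -22.1° from the x-axis; with |KG| = 13.2, G = (5.56, 20.9). Then |FG| = |G − F| = 21.7.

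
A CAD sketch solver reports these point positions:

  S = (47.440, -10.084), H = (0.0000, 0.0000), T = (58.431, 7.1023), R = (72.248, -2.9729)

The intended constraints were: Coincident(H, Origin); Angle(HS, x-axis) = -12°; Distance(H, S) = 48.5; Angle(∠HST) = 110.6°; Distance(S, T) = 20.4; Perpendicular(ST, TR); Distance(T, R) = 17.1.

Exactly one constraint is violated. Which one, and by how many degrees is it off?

Perpendicular(ST, TR) — off by 3.50°.

H = (0.00, 0.00) ✓; HS at -12.00° ✓; |HS| = 48.50 ✓; ∠HST = 110.6° ✓; |ST| = 20.40 ✓; ∠(ST, TR) = 93.50° ✗; |TR| = 17.10 ✓.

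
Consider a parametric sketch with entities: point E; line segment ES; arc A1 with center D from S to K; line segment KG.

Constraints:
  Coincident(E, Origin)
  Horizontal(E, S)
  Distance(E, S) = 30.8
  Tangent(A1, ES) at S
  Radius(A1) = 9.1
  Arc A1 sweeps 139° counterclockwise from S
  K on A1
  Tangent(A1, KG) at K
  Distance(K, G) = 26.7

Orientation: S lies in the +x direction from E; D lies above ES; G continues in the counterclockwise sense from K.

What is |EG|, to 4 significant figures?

37.38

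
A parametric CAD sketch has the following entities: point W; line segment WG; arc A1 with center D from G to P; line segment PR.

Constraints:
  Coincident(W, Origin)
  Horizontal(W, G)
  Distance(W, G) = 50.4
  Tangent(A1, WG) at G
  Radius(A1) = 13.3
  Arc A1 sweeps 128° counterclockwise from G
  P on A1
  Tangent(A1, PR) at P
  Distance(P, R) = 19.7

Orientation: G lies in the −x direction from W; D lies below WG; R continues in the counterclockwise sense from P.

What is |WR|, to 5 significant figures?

61.210

W is at the origin; WG is horizontal with |WG| = 50.4 and G on the −x side, so G = (-50.400, 0.0000). A1 meets WG tangentially, so DG is at right angles to WG, so D = G + (0, -13.3) = (-50.400, -13.300). On A1, G sits at bearing 90° from D; a 128° counterclockwise sweep puts P at bearing 218°, so P = D + 13.3·(cos 218°, sin 218°) = (-60.881, -21.488). Since A1 is tangent to PR there, DP ⟂ PR, so PR runs along (−sin 218°, cos 218°); with |PR| = 19.7, R = (-48.752, -37.012). Then |WR| = |R − W| = 61.210.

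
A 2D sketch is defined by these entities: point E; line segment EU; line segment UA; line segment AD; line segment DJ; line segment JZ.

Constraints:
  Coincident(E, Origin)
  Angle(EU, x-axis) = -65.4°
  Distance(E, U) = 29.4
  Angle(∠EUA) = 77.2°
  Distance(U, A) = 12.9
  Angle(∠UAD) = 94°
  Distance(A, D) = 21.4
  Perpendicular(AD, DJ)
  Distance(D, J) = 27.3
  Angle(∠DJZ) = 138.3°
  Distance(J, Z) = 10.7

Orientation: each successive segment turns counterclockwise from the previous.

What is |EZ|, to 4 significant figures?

30.28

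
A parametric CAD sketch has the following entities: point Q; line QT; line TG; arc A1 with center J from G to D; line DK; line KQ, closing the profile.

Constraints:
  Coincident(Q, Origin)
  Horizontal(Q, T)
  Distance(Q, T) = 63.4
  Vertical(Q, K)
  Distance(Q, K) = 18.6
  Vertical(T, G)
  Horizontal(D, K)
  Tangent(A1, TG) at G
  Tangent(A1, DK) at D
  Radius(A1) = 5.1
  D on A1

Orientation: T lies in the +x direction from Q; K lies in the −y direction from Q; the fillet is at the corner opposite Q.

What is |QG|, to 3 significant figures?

64.8

Q is at the origin; QT is horizontal with |QT| = 63.4 and T on the +x side, so T = (63.4, 0.00). Q and K share the same x with |QK| = 18.6 and K on the −y side, so K = (0.00, -18.6). The virtual corner opposite Q is at (63.4, -18.6). A1 meets TG tangentially, so JG is at right angles to TG and tangency of A1 to DK means the radius JD is perpendicular to DK, with radius 5.1, so the center J sits 5.1 in from both sides at J = (58.3, -13.5). That places the tangent points at G = (63.4, -13.5) on TG and D = (58.3, -18.6) on DK. Then |QG| = |G − Q| = 64.8.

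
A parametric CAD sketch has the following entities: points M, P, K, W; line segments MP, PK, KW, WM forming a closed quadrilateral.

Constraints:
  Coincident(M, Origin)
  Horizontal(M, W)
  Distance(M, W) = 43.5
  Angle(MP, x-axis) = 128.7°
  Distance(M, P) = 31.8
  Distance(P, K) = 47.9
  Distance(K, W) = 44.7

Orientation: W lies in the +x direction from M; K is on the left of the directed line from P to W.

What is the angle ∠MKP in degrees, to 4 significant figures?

38.73°

M is at the origin; MW is horizontal with |MW| = 43.5 and W in +x, so W = (43.5, 0). MP runs at 128.7° with |MP| = 31.8, so P = (-19.88, 24.82). K is determined by |PK| = 47.9 and |KW| = 44.7 together: it lies at the intersection of circle(P, 47.9) and circle(W, 44.7). With |PW| = 68.07, the foot of the radical line on PW is 36.21 from P and the perpendicular offset is √(47.9² − 36.21²) = 31.36. Taking the left-of-PW solution: K = (25.27, 40.81).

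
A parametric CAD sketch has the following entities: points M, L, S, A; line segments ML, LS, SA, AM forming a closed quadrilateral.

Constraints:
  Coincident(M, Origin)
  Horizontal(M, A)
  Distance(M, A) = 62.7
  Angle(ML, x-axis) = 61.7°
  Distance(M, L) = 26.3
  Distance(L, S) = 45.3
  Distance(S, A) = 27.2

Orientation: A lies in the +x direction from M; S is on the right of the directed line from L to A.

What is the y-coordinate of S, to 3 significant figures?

-13.5

Checks: |LS| = 45.30 ✓; |SA| = 27.20 ✓.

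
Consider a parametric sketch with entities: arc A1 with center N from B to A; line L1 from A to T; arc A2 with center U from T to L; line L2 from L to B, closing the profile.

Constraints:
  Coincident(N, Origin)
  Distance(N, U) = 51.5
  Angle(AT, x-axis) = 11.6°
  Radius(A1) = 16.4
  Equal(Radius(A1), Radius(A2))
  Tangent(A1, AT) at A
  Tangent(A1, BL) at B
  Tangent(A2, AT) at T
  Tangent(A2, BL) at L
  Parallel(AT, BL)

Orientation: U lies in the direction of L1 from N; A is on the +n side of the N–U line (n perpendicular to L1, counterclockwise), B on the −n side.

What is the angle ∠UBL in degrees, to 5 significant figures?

17.664°

Tangency of A1 to both parallel lines with radius 16.4 puts A and B at N ± 16.4·n: A = (-3.2977, 16.065), B = (3.2977, -16.065). Equal radii place T and L the same way about U: T = U + 16.4·n = (47.150, 26.421), L = U − 16.4·n = (53.746, -5.7095). Then cos ∠UBL = BU·BL / (|BU||BL|), giving 17.664°.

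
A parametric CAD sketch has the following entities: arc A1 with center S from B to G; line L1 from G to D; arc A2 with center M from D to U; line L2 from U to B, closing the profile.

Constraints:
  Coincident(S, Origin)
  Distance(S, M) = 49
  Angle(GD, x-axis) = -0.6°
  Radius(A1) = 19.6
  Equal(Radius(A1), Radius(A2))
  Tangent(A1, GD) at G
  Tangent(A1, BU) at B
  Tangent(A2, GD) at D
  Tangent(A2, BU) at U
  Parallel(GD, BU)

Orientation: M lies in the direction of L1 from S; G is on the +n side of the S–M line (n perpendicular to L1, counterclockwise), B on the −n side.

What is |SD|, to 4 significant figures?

52.77

The slot axis is L1's direction at -0.6°, so u = (cos -0.6°, sin -0.6°) = (0.9999, -0.01047) and n = (−sin -0.6°, cos -0.6°) = (0.01047, 0.9999). S is at the origin and M lies 49.0 along u from S, so M = 49.0·u = (49.00, -0.5131). Tangency of A1 to both parallel lines with radius 19.6 puts G and B at S ± 19.6·n: G = (0.2052, 19.60), B = (-0.2052, -19.60). Equal radii place D and U the same way about M: D = M + 19.6·n = (49.20, 19.09), U = M − 19.6·n = (48.79, -20.11). Then |SD| = |D − S| = 52.77.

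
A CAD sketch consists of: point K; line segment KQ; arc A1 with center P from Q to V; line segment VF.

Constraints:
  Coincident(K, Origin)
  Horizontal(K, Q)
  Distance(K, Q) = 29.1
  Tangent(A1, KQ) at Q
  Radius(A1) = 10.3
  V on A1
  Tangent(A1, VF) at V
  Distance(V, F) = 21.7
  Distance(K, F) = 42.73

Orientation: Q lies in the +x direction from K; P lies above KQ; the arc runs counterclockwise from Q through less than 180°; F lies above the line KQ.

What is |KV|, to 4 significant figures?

40.94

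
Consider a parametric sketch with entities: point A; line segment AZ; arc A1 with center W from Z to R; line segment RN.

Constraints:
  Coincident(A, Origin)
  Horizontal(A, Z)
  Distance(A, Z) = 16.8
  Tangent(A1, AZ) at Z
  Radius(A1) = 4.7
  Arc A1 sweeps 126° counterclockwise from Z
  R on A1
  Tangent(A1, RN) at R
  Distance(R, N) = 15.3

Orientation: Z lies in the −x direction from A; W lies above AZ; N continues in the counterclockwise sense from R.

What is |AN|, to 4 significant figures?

29.62

A is at the origin; AZ is horizontal with |AZ| = 16.8 and Z on the −x side, so Z = (-16.80, 0.000). A1 meets AZ tangentially, so WZ is at right angles to AZ, so W = Z + (0, 4.7) = (-16.80, 4.700). On A1, Z sits at bearing -90° from W; a 126° counterclockwise sweep puts R at bearing 36°, so R = W + 4.7·(cos 36°, sin 36°) = (-13.00, 7.463). Since A1 is tangent to RN there, WR ⟂ RN, so RN runs along (−sin 36°, cos 36°); with |RN| = 15.3, N = (-21.99, 19.84). Then |AN| = |N − A| = 29.62.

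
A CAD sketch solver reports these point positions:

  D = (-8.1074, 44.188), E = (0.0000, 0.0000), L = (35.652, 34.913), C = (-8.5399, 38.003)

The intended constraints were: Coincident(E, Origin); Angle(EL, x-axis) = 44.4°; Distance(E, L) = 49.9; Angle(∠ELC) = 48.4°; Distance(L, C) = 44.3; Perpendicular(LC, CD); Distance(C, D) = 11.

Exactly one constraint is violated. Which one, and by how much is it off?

Distance(C, D) = 11 — off by 4.80.

E = (0.00, 0.00) ✓; EL at 44.40° ✓; |EL| = 49.90 ✓; ∠ELC = 48.40° ✓; |LC| = 44.30 ✓; ∠(LC, CD) = 90.00° ✓; |CD| = 6.200 ✗.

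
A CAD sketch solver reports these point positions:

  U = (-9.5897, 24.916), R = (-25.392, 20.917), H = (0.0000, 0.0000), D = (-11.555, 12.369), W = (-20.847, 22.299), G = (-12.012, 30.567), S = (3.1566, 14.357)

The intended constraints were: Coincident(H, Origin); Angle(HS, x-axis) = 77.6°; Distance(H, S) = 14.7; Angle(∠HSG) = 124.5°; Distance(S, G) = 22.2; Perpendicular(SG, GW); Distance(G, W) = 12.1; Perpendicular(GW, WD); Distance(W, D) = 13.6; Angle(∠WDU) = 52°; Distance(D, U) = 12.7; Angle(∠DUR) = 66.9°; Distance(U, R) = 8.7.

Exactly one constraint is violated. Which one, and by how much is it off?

Distance(U, R) = 8.7 — off by 7.60.

H = (0.00, 0.00) ✓; HS at 77.60° ✓; |HS| = 14.70 ✓; ∠HSG = 124.5° ✓; |SG| = 22.20 ✓; ∠(SG, GW) = 90.00° ✓; |GW| = 12.10 ✓; ∠(GW, WD) = 90.00° ✓; |WD| = 13.60 ✓; ∠WDU = 52.00° ✓; |DU| = 12.70 ✓; ∠DUR = 66.90° ✓; |UR| = 16.30 ✗.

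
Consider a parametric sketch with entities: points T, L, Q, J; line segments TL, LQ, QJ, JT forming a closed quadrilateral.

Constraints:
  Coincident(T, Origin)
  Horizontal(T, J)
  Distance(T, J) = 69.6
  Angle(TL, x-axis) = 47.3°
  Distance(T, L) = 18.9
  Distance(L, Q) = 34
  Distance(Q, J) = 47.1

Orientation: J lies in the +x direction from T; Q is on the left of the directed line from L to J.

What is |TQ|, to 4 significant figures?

52.80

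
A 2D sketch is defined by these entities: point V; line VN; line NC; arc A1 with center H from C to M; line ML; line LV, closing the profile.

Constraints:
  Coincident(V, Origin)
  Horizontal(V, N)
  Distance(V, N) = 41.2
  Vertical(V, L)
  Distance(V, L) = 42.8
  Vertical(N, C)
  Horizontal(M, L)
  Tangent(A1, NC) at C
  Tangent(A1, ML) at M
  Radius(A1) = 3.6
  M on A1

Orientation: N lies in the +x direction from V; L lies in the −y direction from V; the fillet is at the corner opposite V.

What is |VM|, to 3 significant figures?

57.0

V is at the origin; VN is horizontal with |VN| = 41.2 and N on the +x side, so N = (41.2, 0.00). V and L share the same x with |VL| = 42.8 and L on the −y side, so L = (0.00, -42.8). The virtual corner opposite V is at (41.2, -42.8). Since A1 is tangent to NC there, HC ⟂ NC and since A1 is tangent to ML there, HM ⟂ ML, with radius 3.6, so the center H sits 3.6 in from both sides at H = (37.6, -39.2). That places the tangent points at C = (41.2, -39.2) on NC and M = (37.6, -42.8) on ML. Then |VM| = |M − V| = 57.0.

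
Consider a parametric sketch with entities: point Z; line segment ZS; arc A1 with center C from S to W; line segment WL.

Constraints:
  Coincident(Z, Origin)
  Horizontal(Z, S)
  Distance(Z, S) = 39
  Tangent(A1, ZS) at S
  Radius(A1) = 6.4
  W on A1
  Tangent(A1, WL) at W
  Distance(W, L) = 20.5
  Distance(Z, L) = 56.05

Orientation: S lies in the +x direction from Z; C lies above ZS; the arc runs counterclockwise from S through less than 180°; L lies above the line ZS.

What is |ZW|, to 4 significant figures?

45.45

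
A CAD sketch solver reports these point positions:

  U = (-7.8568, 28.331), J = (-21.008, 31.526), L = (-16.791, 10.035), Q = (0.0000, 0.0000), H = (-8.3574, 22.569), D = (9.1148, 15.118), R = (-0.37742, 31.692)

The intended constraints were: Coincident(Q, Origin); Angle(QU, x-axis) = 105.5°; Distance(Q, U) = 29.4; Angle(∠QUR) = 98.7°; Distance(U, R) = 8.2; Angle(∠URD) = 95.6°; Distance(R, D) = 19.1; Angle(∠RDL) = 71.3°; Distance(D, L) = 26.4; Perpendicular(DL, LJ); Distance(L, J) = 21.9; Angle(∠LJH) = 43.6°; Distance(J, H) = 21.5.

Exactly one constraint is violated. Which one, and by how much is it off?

Distance(J, H) = 21.5 — off by 6.00.

Q = (0.00, 0.00) ✓; QU at 105.5° ✓; |QU| = 29.40 ✓; ∠QUR = 98.70° ✓; |UR| = 8.200 ✓; ∠URD = 95.60° ✓; |RD| = 19.10 ✓; ∠RDL = 71.30° ✓; |DL| = 26.40 ✓; ∠(DL, LJ) = 90.00° ✓; |LJ| = 21.90 ✓; ∠LJH = 43.60° ✓; |JH| = 15.50 ✗.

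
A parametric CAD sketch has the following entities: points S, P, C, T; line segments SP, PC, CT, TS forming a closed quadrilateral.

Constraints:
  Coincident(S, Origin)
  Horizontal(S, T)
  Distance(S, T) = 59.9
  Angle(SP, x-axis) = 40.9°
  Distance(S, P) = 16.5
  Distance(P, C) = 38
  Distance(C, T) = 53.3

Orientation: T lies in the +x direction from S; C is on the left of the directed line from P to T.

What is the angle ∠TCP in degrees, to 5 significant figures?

61.727°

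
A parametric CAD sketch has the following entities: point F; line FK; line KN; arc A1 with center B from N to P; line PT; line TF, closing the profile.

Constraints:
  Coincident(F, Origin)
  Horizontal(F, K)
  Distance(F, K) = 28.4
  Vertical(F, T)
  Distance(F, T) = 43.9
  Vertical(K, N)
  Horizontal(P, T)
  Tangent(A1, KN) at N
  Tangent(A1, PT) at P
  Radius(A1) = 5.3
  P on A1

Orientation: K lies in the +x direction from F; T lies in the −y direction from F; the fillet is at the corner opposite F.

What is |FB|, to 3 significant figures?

45.0

F is at the origin; FK is horizontal with |FK| = 28.4 and K on the +x side, so K = (28.4, 0.00). F and T share the same x with |FT| = 43.9 and T on the −y side, so T = (0.00, -43.9). The virtual corner opposite F is at (28.4, -43.9). Tangency of A1 to KN means the radius BN is perpendicular to KN and since A1 is tangent to PT there, BP ⟂ PT, with radius 5.3, so the center B sits 5.3 in from both sides at B = (23.1, -38.6). Then |FB| = |B − F| = 45.0.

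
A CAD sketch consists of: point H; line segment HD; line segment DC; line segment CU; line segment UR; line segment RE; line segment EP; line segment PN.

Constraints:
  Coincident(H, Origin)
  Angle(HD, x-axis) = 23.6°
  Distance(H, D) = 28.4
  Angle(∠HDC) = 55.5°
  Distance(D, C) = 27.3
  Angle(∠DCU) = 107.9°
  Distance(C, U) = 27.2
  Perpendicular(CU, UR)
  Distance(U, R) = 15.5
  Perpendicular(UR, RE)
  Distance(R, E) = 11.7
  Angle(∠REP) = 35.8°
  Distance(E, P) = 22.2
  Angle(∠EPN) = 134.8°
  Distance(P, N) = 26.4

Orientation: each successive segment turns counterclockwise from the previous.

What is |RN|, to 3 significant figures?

33.5

∠REP = 35.8° gives EP at -176° from the x-axis; with |EP| = 22.2, P = (-21.1, 2.25). ∠EPN = 134.8° gives PN at -130° from the x-axis; with |PN| = 26.4, N = (-38.2, -17.9). Then |RN| = |N − R| = 33.5.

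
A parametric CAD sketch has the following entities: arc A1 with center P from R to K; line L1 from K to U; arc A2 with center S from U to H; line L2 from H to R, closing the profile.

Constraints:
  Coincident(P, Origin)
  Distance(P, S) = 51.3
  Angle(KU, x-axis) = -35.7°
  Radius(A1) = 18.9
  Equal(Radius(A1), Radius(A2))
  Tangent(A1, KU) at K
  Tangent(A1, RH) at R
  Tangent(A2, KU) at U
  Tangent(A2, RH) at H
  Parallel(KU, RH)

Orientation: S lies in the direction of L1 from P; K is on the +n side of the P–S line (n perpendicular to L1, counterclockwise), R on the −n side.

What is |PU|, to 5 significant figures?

54.671

The slot axis is L1's direction at -35.7°, so u = (cos -35.7°, sin -35.7°) = (0.81208, -0.58354) and n = (−sin -35.7°, cos -35.7°) = (0.58354, 0.81208). P is at the origin and S lies 51.3 along u from P, so S = 51.3·u = (41.660, -29.936). Tangency of A1 to both parallel lines with radius 18.9 puts K and R at P ± 18.9·n: K = (11.029, 15.348), R = (-11.029, -15.348). Equal radii place U and H the same way about S: U = S + 18.9·n = (52.689, -14.587), H = S − 18.9·n = (30.631, -45.284). Then |PU| = |U − P| = 54.671.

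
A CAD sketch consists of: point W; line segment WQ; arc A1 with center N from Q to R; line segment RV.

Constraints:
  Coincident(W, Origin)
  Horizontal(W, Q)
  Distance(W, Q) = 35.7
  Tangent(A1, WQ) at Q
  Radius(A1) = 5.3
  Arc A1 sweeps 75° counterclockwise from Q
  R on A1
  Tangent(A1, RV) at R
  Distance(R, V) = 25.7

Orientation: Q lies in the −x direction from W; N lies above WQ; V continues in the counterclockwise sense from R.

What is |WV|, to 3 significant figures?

37.4

On A1, Q sits at bearing -90° from N; a 75° counterclockwise sweep puts R at bearing -15°, so R = N + 5.3·(cos -15°, sin -15°) = (-30.6, 3.93). Since A1 is tangent to RV there, NR ⟂ RV, so RV runs along (−sin -15°, cos -15°); with |RV| = 25.7, V = (-23.9, 28.8). Then |WV| = |V − W| = 37.4.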